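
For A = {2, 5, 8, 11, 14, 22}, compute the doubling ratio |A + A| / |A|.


|A| = 6.
Compute A + A by enumerating all 36 pairs.
A + A = {4, 7, 10, 13, 16, 19, 22, 24, 25, 27, 28, 30, 33, 36, 44}, so |A + A| = 15.
K = |A + A| / |A| = 15/6 = 5/2 ≈ 2.5000.
Reference: AP of size 6 gives K = 11/6 ≈ 1.8333; a fully generic set of size 6 gives K ≈ 3.5000.

|A| = 6, |A + A| = 15, K = 15/6 = 5/2.


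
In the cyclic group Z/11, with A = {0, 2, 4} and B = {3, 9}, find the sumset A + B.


Work in Z/11Z: reduce every sum a + b modulo 11.
Enumerate all 6 pairs:
a = 0: 0+3=3, 0+9=9
a = 2: 2+3=5, 2+9=0
a = 4: 4+3=7, 4+9=2
Distinct residues collected: {0, 2, 3, 5, 7, 9}
|A + B| = 6 (out of 11 total residues).

A + B = {0, 2, 3, 5, 7, 9}


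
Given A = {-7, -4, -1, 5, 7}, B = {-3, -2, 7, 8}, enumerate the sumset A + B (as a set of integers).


A + B = {a + b : a ∈ A, b ∈ B}.
Enumerate all |A|·|B| = 5·4 = 20 pairs (a, b) and collect distinct sums.
a = -7: -7+-3=-10, -7+-2=-9, -7+7=0, -7+8=1
a = -4: -4+-3=-7, -4+-2=-6, -4+7=3, -4+8=4
a = -1: -1+-3=-4, -1+-2=-3, -1+7=6, -1+8=7
a = 5: 5+-3=2, 5+-2=3, 5+7=12, 5+8=13
a = 7: 7+-3=4, 7+-2=5, 7+7=14, 7+8=15
Collecting distinct sums: A + B = {-10, -9, -7, -6, -4, -3, 0, 1, 2, 3, 4, 5, 6, 7, 12, 13, 14, 15}
|A + B| = 18

A + B = {-10, -9, -7, -6, -4, -3, 0, 1, 2, 3, 4, 5, 6, 7, 12, 13, 14, 15}


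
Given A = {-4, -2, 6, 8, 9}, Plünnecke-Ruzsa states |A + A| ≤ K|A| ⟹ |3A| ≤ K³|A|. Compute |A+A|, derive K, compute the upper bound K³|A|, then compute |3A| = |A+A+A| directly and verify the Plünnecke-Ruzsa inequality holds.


|A| = 5.
Step 1: Compute A + A by enumerating all 25 pairs.
A + A = {-8, -6, -4, 2, 4, 5, 6, 7, 12, 14, 15, 16, 17, 18}, so |A + A| = 14.
Step 2: Doubling constant K = |A + A|/|A| = 14/5 = 14/5 ≈ 2.8000.
Step 3: Plünnecke-Ruzsa gives |3A| ≤ K³·|A| = (2.8000)³ · 5 ≈ 109.7600.
Step 4: Compute 3A = A + A + A directly by enumerating all triples (a,b,c) ∈ A³; |3A| = 28.
Step 5: Check 28 ≤ 109.7600? Yes ✓.

K = 14/5, Plünnecke-Ruzsa bound K³|A| ≈ 109.7600, |3A| = 28, inequality holds.


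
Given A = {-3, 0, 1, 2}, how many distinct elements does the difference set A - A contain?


A - A = {a - a' : a, a' ∈ A}; |A| = 4.
Bounds: 2|A|-1 ≤ |A - A| ≤ |A|² - |A| + 1, i.e. 7 ≤ |A - A| ≤ 13.
Note: 0 ∈ A - A always (from a - a). The set is symmetric: if d ∈ A - A then -d ∈ A - A.
Enumerate nonzero differences d = a - a' with a > a' (then include -d):
Positive differences: {1, 2, 3, 4, 5}
Full difference set: {0} ∪ (positive diffs) ∪ (negative diffs).
|A - A| = 1 + 2·5 = 11 (matches direct enumeration: 11).

|A - A| = 11


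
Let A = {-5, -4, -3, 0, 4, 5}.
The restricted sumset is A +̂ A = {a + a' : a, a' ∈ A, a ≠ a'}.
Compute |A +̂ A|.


Restricted sumset: A +̂ A = {a + a' : a ∈ A, a' ∈ A, a ≠ a'}.
Equivalently, take A + A and drop any sum 2a that is achievable ONLY as a + a for a ∈ A (i.e. sums representable only with equal summands).
Enumerate pairs (a, a') with a < a' (symmetric, so each unordered pair gives one sum; this covers all a ≠ a'):
  -5 + -4 = -9
  -5 + -3 = -8
  -5 + 0 = -5
  -5 + 4 = -1
  -5 + 5 = 0
  -4 + -3 = -7
  -4 + 0 = -4
  -4 + 4 = 0
  -4 + 5 = 1
  -3 + 0 = -3
  -3 + 4 = 1
  -3 + 5 = 2
  0 + 4 = 4
  0 + 5 = 5
  4 + 5 = 9
Collected distinct sums: {-9, -8, -7, -5, -4, -3, -1, 0, 1, 2, 4, 5, 9}
|A +̂ A| = 13
(Reference bound: |A +̂ A| ≥ 2|A| - 3 for |A| ≥ 2, with |A| = 6 giving ≥ 9.)

|A +̂ A| = 13


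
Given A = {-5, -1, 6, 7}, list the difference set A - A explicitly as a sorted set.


A - A = {a - a' : a, a' ∈ A}.
Compute a - a' for each ordered pair (a, a'):
a = -5: -5--5=0, -5--1=-4, -5-6=-11, -5-7=-12
a = -1: -1--5=4, -1--1=0, -1-6=-7, -1-7=-8
a = 6: 6--5=11, 6--1=7, 6-6=0, 6-7=-1
a = 7: 7--5=12, 7--1=8, 7-6=1, 7-7=0
Collecting distinct values (and noting 0 appears from a-a):
A - A = {-12, -11, -8, -7, -4, -1, 0, 1, 4, 7, 8, 11, 12}
|A - A| = 13

A - A = {-12, -11, -8, -7, -4, -1, 0, 1, 4, 7, 8, 11, 12}


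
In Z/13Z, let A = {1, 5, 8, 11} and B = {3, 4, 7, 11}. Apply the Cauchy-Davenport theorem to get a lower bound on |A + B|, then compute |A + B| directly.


Cauchy-Davenport: |A + B| ≥ min(p, |A| + |B| - 1) for A, B nonempty in Z/pZ.
|A| = 4, |B| = 4, p = 13.
CD lower bound = min(13, 4 + 4 - 1) = min(13, 7) = 7.
Compute A + B mod 13 directly:
a = 1: 1+3=4, 1+4=5, 1+7=8, 1+11=12
a = 5: 5+3=8, 5+4=9, 5+7=12, 5+11=3
a = 8: 8+3=11, 8+4=12, 8+7=2, 8+11=6
a = 11: 11+3=1, 11+4=2, 11+7=5, 11+11=9
A + B = {1, 2, 3, 4, 5, 6, 8, 9, 11, 12}, so |A + B| = 10.
Verify: 10 ≥ 7? Yes ✓.

CD lower bound = 7, actual |A + B| = 10.


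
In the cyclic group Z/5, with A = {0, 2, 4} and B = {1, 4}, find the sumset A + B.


Work in Z/5Z: reduce every sum a + b modulo 5.
Enumerate all 6 pairs:
a = 0: 0+1=1, 0+4=4
a = 2: 2+1=3, 2+4=1
a = 4: 4+1=0, 4+4=3
Distinct residues collected: {0, 1, 3, 4}
|A + B| = 4 (out of 5 total residues).

A + B = {0, 1, 3, 4}


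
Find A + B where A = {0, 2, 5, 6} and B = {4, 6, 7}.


A + B = {a + b : a ∈ A, b ∈ B}.
Enumerate all |A|·|B| = 4·3 = 12 pairs (a, b) and collect distinct sums.
a = 0: 0+4=4, 0+6=6, 0+7=7
a = 2: 2+4=6, 2+6=8, 2+7=9
a = 5: 5+4=9, 5+6=11, 5+7=12
a = 6: 6+4=10, 6+6=12, 6+7=13
Collecting distinct sums: A + B = {4, 6, 7, 8, 9, 10, 11, 12, 13}
|A + B| = 9

A + B = {4, 6, 7, 8, 9, 10, 11, 12, 13}


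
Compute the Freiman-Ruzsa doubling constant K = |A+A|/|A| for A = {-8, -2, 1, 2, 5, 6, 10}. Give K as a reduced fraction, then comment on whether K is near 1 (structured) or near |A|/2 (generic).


|A| = 7.
Compute A + A by enumerating all 49 pairs.
A + A = {-16, -10, -7, -6, -4, -3, -2, -1, 0, 2, 3, 4, 6, 7, 8, 10, 11, 12, 15, 16, 20}, so |A + A| = 21.
K = |A + A| / |A| = 21/7 = 3/1 ≈ 3.0000.
Reference: AP of size 7 gives K = 13/7 ≈ 1.8571; a fully generic set of size 7 gives K ≈ 4.0000.

|A| = 7, |A + A| = 21, K = 21/7 = 3/1.


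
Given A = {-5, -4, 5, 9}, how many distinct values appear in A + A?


A + A = {a + a' : a, a' ∈ A}; |A| = 4.
General bounds: 2|A| - 1 ≤ |A + A| ≤ |A|(|A|+1)/2, i.e. 7 ≤ |A + A| ≤ 10.
Lower bound 2|A|-1 is attained iff A is an arithmetic progression.
Enumerate sums a + a' for a ≤ a' (symmetric, so this suffices):
a = -5: -5+-5=-10, -5+-4=-9, -5+5=0, -5+9=4
a = -4: -4+-4=-8, -4+5=1, -4+9=5
a = 5: 5+5=10, 5+9=14
a = 9: 9+9=18
Distinct sums: {-10, -9, -8, 0, 1, 4, 5, 10, 14, 18}
|A + A| = 10

|A + A| = 10


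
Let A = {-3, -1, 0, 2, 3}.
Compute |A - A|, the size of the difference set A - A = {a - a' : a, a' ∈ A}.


A - A = {a - a' : a, a' ∈ A}; |A| = 5.
Bounds: 2|A|-1 ≤ |A - A| ≤ |A|² - |A| + 1, i.e. 9 ≤ |A - A| ≤ 21.
Note: 0 ∈ A - A always (from a - a). The set is symmetric: if d ∈ A - A then -d ∈ A - A.
Enumerate nonzero differences d = a - a' with a > a' (then include -d):
Positive differences: {1, 2, 3, 4, 5, 6}
Full difference set: {0} ∪ (positive diffs) ∪ (negative diffs).
|A - A| = 1 + 2·6 = 13 (matches direct enumeration: 13).

|A - A| = 13


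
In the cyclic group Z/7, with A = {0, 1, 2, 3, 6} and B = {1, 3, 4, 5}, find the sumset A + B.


Work in Z/7Z: reduce every sum a + b modulo 7.
Enumerate all 20 pairs:
a = 0: 0+1=1, 0+3=3, 0+4=4, 0+5=5
a = 1: 1+1=2, 1+3=4, 1+4=5, 1+5=6
a = 2: 2+1=3, 2+3=5, 2+4=6, 2+5=0
a = 3: 3+1=4, 3+3=6, 3+4=0, 3+5=1
a = 6: 6+1=0, 6+3=2, 6+4=3, 6+5=4
Distinct residues collected: {0, 1, 2, 3, 4, 5, 6}
|A + B| = 7 (out of 7 total residues).

A + B = {0, 1, 2, 3, 4, 5, 6}


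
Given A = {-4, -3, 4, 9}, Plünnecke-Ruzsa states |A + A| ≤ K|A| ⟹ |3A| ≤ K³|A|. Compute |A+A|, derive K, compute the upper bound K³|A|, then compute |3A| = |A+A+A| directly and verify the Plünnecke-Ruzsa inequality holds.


|A| = 4.
Step 1: Compute A + A by enumerating all 16 pairs.
A + A = {-8, -7, -6, 0, 1, 5, 6, 8, 13, 18}, so |A + A| = 10.
Step 2: Doubling constant K = |A + A|/|A| = 10/4 = 10/4 ≈ 2.5000.
Step 3: Plünnecke-Ruzsa gives |3A| ≤ K³·|A| = (2.5000)³ · 4 ≈ 62.5000.
Step 4: Compute 3A = A + A + A directly by enumerating all triples (a,b,c) ∈ A³; |3A| = 20.
Step 5: Check 20 ≤ 62.5000? Yes ✓.

K = 10/4, Plünnecke-Ruzsa bound K³|A| ≈ 62.5000, |3A| = 20, inequality holds.


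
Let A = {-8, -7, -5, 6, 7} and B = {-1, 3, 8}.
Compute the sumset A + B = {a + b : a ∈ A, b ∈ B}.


A + B = {a + b : a ∈ A, b ∈ B}.
Enumerate all |A|·|B| = 5·3 = 15 pairs (a, b) and collect distinct sums.
a = -8: -8+-1=-9, -8+3=-5, -8+8=0
a = -7: -7+-1=-8, -7+3=-4, -7+8=1
a = -5: -5+-1=-6, -5+3=-2, -5+8=3
a = 6: 6+-1=5, 6+3=9, 6+8=14
a = 7: 7+-1=6, 7+3=10, 7+8=15
Collecting distinct sums: A + B = {-9, -8, -6, -5, -4, -2, 0, 1, 3, 5, 6, 9, 10, 14, 15}
|A + B| = 15

A + B = {-9, -8, -6, -5, -4, -2, 0, 1, 3, 5, 6, 9, 10, 14, 15}


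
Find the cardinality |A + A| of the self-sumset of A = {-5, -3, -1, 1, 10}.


A + A = {a + a' : a, a' ∈ A}; |A| = 5.
General bounds: 2|A| - 1 ≤ |A + A| ≤ |A|(|A|+1)/2, i.e. 9 ≤ |A + A| ≤ 15.
Lower bound 2|A|-1 is attained iff A is an arithmetic progression.
Enumerate sums a + a' for a ≤ a' (symmetric, so this suffices):
a = -5: -5+-5=-10, -5+-3=-8, -5+-1=-6, -5+1=-4, -5+10=5
a = -3: -3+-3=-6, -3+-1=-4, -3+1=-2, -3+10=7
a = -1: -1+-1=-2, -1+1=0, -1+10=9
a = 1: 1+1=2, 1+10=11
a = 10: 10+10=20
Distinct sums: {-10, -8, -6, -4, -2, 0, 2, 5, 7, 9, 11, 20}
|A + A| = 12

|A + A| = 12


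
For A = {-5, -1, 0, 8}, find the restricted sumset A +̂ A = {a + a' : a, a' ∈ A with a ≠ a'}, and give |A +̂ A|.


Restricted sumset: A +̂ A = {a + a' : a ∈ A, a' ∈ A, a ≠ a'}.
Equivalently, take A + A and drop any sum 2a that is achievable ONLY as a + a for a ∈ A (i.e. sums representable only with equal summands).
Enumerate pairs (a, a') with a < a' (symmetric, so each unordered pair gives one sum; this covers all a ≠ a'):
  -5 + -1 = -6
  -5 + 0 = -5
  -5 + 8 = 3
  -1 + 0 = -1
  -1 + 8 = 7
  0 + 8 = 8
Collected distinct sums: {-6, -5, -1, 3, 7, 8}
|A +̂ A| = 6
(Reference bound: |A +̂ A| ≥ 2|A| - 3 for |A| ≥ 2, with |A| = 4 giving ≥ 5.)

|A +̂ A| = 6


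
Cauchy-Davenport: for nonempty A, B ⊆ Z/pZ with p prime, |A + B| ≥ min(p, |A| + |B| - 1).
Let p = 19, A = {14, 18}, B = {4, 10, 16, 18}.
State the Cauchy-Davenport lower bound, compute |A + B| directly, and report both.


Cauchy-Davenport: |A + B| ≥ min(p, |A| + |B| - 1) for A, B nonempty in Z/pZ.
|A| = 2, |B| = 4, p = 19.
CD lower bound = min(19, 2 + 4 - 1) = min(19, 5) = 5.
Compute A + B mod 19 directly:
a = 14: 14+4=18, 14+10=5, 14+16=11, 14+18=13
a = 18: 18+4=3, 18+10=9, 18+16=15, 18+18=17
A + B = {3, 5, 9, 11, 13, 15, 17, 18}, so |A + B| = 8.
Verify: 8 ≥ 5? Yes ✓.

CD lower bound = 5, actual |A + B| = 8.


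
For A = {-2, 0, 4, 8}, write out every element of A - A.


A - A = {a - a' : a, a' ∈ A}.
Compute a - a' for each ordered pair (a, a'):
a = -2: -2--2=0, -2-0=-2, -2-4=-6, -2-8=-10
a = 0: 0--2=2, 0-0=0, 0-4=-4, 0-8=-8
a = 4: 4--2=6, 4-0=4, 4-4=0, 4-8=-4
a = 8: 8--2=10, 8-0=8, 8-4=4, 8-8=0
Collecting distinct values (and noting 0 appears from a-a):
A - A = {-10, -8, -6, -4, -2, 0, 2, 4, 6, 8, 10}
|A - A| = 11

A - A = {-10, -8, -6, -4, -2, 0, 2, 4, 6, 8, 10}


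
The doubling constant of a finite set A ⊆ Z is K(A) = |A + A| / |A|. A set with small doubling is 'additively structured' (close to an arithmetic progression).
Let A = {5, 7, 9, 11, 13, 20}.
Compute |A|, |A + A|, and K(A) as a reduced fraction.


|A| = 6.
Compute A + A by enumerating all 36 pairs.
A + A = {10, 12, 14, 16, 18, 20, 22, 24, 25, 26, 27, 29, 31, 33, 40}, so |A + A| = 15.
K = |A + A| / |A| = 15/6 = 5/2 ≈ 2.5000.
Reference: AP of size 6 gives K = 11/6 ≈ 1.8333; a fully generic set of size 6 gives K ≈ 3.5000.

|A| = 6, |A + A| = 15, K = 15/6 = 5/2.


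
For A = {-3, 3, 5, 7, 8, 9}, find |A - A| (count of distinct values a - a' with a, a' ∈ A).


A - A = {a - a' : a, a' ∈ A}; |A| = 6.
Bounds: 2|A|-1 ≤ |A - A| ≤ |A|² - |A| + 1, i.e. 11 ≤ |A - A| ≤ 31.
Note: 0 ∈ A - A always (from a - a). The set is symmetric: if d ∈ A - A then -d ∈ A - A.
Enumerate nonzero differences d = a - a' with a > a' (then include -d):
Positive differences: {1, 2, 3, 4, 5, 6, 8, 10, 11, 12}
Full difference set: {0} ∪ (positive diffs) ∪ (negative diffs).
|A - A| = 1 + 2·10 = 21 (matches direct enumeration: 21).

|A - A| = 21


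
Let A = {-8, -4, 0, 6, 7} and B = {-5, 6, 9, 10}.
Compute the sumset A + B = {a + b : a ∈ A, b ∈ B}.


A + B = {a + b : a ∈ A, b ∈ B}.
Enumerate all |A|·|B| = 5·4 = 20 pairs (a, b) and collect distinct sums.
a = -8: -8+-5=-13, -8+6=-2, -8+9=1, -8+10=2
a = -4: -4+-5=-9, -4+6=2, -4+9=5, -4+10=6
a = 0: 0+-5=-5, 0+6=6, 0+9=9, 0+10=10
a = 6: 6+-5=1, 6+6=12, 6+9=15, 6+10=16
a = 7: 7+-5=2, 7+6=13, 7+9=16, 7+10=17
Collecting distinct sums: A + B = {-13, -9, -5, -2, 1, 2, 5, 6, 9, 10, 12, 13, 15, 16, 17}
|A + B| = 15

A + B = {-13, -9, -5, -2, 1, 2, 5, 6, 9, 10, 12, 13, 15, 16, 17}


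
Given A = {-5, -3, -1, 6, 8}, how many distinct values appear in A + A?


A + A = {a + a' : a, a' ∈ A}; |A| = 5.
General bounds: 2|A| - 1 ≤ |A + A| ≤ |A|(|A|+1)/2, i.e. 9 ≤ |A + A| ≤ 15.
Lower bound 2|A|-1 is attained iff A is an arithmetic progression.
Enumerate sums a + a' for a ≤ a' (symmetric, so this suffices):
a = -5: -5+-5=-10, -5+-3=-8, -5+-1=-6, -5+6=1, -5+8=3
a = -3: -3+-3=-6, -3+-1=-4, -3+6=3, -3+8=5
a = -1: -1+-1=-2, -1+6=5, -1+8=7
a = 6: 6+6=12, 6+8=14
a = 8: 8+8=16
Distinct sums: {-10, -8, -6, -4, -2, 1, 3, 5, 7, 12, 14, 16}
|A + A| = 12

|A + A| = 12


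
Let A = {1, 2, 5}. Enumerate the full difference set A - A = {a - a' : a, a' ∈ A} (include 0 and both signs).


A - A = {a - a' : a, a' ∈ A}.
Compute a - a' for each ordered pair (a, a'):
a = 1: 1-1=0, 1-2=-1, 1-5=-4
a = 2: 2-1=1, 2-2=0, 2-5=-3
a = 5: 5-1=4, 5-2=3, 5-5=0
Collecting distinct values (and noting 0 appears from a-a):
A - A = {-4, -3, -1, 0, 1, 3, 4}
|A - A| = 7

A - A = {-4, -3, -1, 0, 1, 3, 4}


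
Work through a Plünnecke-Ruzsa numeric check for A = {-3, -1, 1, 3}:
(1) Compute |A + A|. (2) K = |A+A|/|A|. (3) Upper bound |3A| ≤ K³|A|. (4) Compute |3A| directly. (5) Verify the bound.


|A| = 4.
Step 1: Compute A + A by enumerating all 16 pairs.
A + A = {-6, -4, -2, 0, 2, 4, 6}, so |A + A| = 7.
Step 2: Doubling constant K = |A + A|/|A| = 7/4 = 7/4 ≈ 1.7500.
Step 3: Plünnecke-Ruzsa gives |3A| ≤ K³·|A| = (1.7500)³ · 4 ≈ 21.4375.
Step 4: Compute 3A = A + A + A directly by enumerating all triples (a,b,c) ∈ A³; |3A| = 10.
Step 5: Check 10 ≤ 21.4375? Yes ✓.

K = 7/4, Plünnecke-Ruzsa bound K³|A| ≈ 21.4375, |3A| = 10, inequality holds.


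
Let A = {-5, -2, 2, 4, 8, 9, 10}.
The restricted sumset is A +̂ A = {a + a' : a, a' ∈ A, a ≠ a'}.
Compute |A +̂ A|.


Restricted sumset: A +̂ A = {a + a' : a ∈ A, a' ∈ A, a ≠ a'}.
Equivalently, take A + A and drop any sum 2a that is achievable ONLY as a + a for a ∈ A (i.e. sums representable only with equal summands).
Enumerate pairs (a, a') with a < a' (symmetric, so each unordered pair gives one sum; this covers all a ≠ a'):
  -5 + -2 = -7
  -5 + 2 = -3
  -5 + 4 = -1
  -5 + 8 = 3
  -5 + 9 = 4
  -5 + 10 = 5
  -2 + 2 = 0
  -2 + 4 = 2
  -2 + 8 = 6
  -2 + 9 = 7
  -2 + 10 = 8
  2 + 4 = 6
  2 + 8 = 10
  2 + 9 = 11
  2 + 10 = 12
  4 + 8 = 12
  4 + 9 = 13
  4 + 10 = 14
  8 + 9 = 17
  8 + 10 = 18
  9 + 10 = 19
Collected distinct sums: {-7, -3, -1, 0, 2, 3, 4, 5, 6, 7, 8, 10, 11, 12, 13, 14, 17, 18, 19}
|A +̂ A| = 19
(Reference bound: |A +̂ A| ≥ 2|A| - 3 for |A| ≥ 2, with |A| = 7 giving ≥ 11.)

|A +̂ A| = 19


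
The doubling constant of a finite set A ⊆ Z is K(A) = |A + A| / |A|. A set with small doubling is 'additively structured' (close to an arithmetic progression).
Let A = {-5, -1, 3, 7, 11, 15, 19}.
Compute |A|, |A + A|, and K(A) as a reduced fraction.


|A| = 7.
Compute A + A by enumerating all 49 pairs.
A + A = {-10, -6, -2, 2, 6, 10, 14, 18, 22, 26, 30, 34, 38}, so |A + A| = 13.
K = |A + A| / |A| = 13/7 (already in lowest terms) ≈ 1.8571.
Reference: AP of size 7 gives K = 13/7 ≈ 1.8571; a fully generic set of size 7 gives K ≈ 4.0000.

|A| = 7, |A + A| = 13, K = 13/7.


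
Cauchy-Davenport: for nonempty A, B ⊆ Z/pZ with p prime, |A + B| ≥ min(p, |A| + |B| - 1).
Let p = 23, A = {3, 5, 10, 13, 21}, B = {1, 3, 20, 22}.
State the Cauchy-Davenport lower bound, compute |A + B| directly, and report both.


Cauchy-Davenport: |A + B| ≥ min(p, |A| + |B| - 1) for A, B nonempty in Z/pZ.
|A| = 5, |B| = 4, p = 23.
CD lower bound = min(23, 5 + 4 - 1) = min(23, 8) = 8.
Compute A + B mod 23 directly:
a = 3: 3+1=4, 3+3=6, 3+20=0, 3+22=2
a = 5: 5+1=6, 5+3=8, 5+20=2, 5+22=4
a = 10: 10+1=11, 10+3=13, 10+20=7, 10+22=9
a = 13: 13+1=14, 13+3=16, 13+20=10, 13+22=12
a = 21: 21+1=22, 21+3=1, 21+20=18, 21+22=20
A + B = {0, 1, 2, 4, 6, 7, 8, 9, 10, 11, 12, 13, 14, 16, 18, 20, 22}, so |A + B| = 17.
Verify: 17 ≥ 8? Yes ✓.

CD lower bound = 8, actual |A + B| = 17.


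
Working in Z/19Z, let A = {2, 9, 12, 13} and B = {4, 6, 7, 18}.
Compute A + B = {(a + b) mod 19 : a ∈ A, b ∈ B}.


Work in Z/19Z: reduce every sum a + b modulo 19.
Enumerate all 16 pairs:
a = 2: 2+4=6, 2+6=8, 2+7=9, 2+18=1
a = 9: 9+4=13, 9+6=15, 9+7=16, 9+18=8
a = 12: 12+4=16, 12+6=18, 12+7=0, 12+18=11
a = 13: 13+4=17, 13+6=0, 13+7=1, 13+18=12
Distinct residues collected: {0, 1, 6, 8, 9, 11, 12, 13, 15, 16, 17, 18}
|A + B| = 12 (out of 19 total residues).

A + B = {0, 1, 6, 8, 9, 11, 12, 13, 15, 16, 17, 18}


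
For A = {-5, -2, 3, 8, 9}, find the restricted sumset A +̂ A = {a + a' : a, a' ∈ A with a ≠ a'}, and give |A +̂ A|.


Restricted sumset: A +̂ A = {a + a' : a ∈ A, a' ∈ A, a ≠ a'}.
Equivalently, take A + A and drop any sum 2a that is achievable ONLY as a + a for a ∈ A (i.e. sums representable only with equal summands).
Enumerate pairs (a, a') with a < a' (symmetric, so each unordered pair gives one sum; this covers all a ≠ a'):
  -5 + -2 = -7
  -5 + 3 = -2
  -5 + 8 = 3
  -5 + 9 = 4
  -2 + 3 = 1
  -2 + 8 = 6
  -2 + 9 = 7
  3 + 8 = 11
  3 + 9 = 12
  8 + 9 = 17
Collected distinct sums: {-7, -2, 1, 3, 4, 6, 7, 11, 12, 17}
|A +̂ A| = 10
(Reference bound: |A +̂ A| ≥ 2|A| - 3 for |A| ≥ 2, with |A| = 5 giving ≥ 7.)

|A +̂ A| = 10


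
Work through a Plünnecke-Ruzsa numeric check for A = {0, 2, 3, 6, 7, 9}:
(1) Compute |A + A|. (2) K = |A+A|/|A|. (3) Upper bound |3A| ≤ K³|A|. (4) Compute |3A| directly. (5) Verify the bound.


|A| = 6.
Step 1: Compute A + A by enumerating all 36 pairs.
A + A = {0, 2, 3, 4, 5, 6, 7, 8, 9, 10, 11, 12, 13, 14, 15, 16, 18}, so |A + A| = 17.
Step 2: Doubling constant K = |A + A|/|A| = 17/6 = 17/6 ≈ 2.8333.
Step 3: Plünnecke-Ruzsa gives |3A| ≤ K³·|A| = (2.8333)³ · 6 ≈ 136.4722.
Step 4: Compute 3A = A + A + A directly by enumerating all triples (a,b,c) ∈ A³; |3A| = 26.
Step 5: Check 26 ≤ 136.4722? Yes ✓.

K = 17/6, Plünnecke-Ruzsa bound K³|A| ≈ 136.4722, |3A| = 26, inequality holds.


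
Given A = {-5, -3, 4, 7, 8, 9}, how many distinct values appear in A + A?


A + A = {a + a' : a, a' ∈ A}; |A| = 6.
General bounds: 2|A| - 1 ≤ |A + A| ≤ |A|(|A|+1)/2, i.e. 11 ≤ |A + A| ≤ 21.
Lower bound 2|A|-1 is attained iff A is an arithmetic progression.
Enumerate sums a + a' for a ≤ a' (symmetric, so this suffices):
a = -5: -5+-5=-10, -5+-3=-8, -5+4=-1, -5+7=2, -5+8=3, -5+9=4
a = -3: -3+-3=-6, -3+4=1, -3+7=4, -3+8=5, -3+9=6
a = 4: 4+4=8, 4+7=11, 4+8=12, 4+9=13
a = 7: 7+7=14, 7+8=15, 7+9=16
a = 8: 8+8=16, 8+9=17
a = 9: 9+9=18
Distinct sums: {-10, -8, -6, -1, 1, 2, 3, 4, 5, 6, 8, 11, 12, 13, 14, 15, 16, 17, 18}
|A + A| = 19

|A + A| = 19


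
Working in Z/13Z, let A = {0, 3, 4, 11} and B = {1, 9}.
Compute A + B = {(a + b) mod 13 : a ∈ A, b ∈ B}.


Work in Z/13Z: reduce every sum a + b modulo 13.
Enumerate all 8 pairs:
a = 0: 0+1=1, 0+9=9
a = 3: 3+1=4, 3+9=12
a = 4: 4+1=5, 4+9=0
a = 11: 11+1=12, 11+9=7
Distinct residues collected: {0, 1, 4, 5, 7, 9, 12}
|A + B| = 7 (out of 13 total residues).

A + B = {0, 1, 4, 5, 7, 9, 12}


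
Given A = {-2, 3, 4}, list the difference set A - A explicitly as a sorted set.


A - A = {a - a' : a, a' ∈ A}.
Compute a - a' for each ordered pair (a, a'):
a = -2: -2--2=0, -2-3=-5, -2-4=-6
a = 3: 3--2=5, 3-3=0, 3-4=-1
a = 4: 4--2=6, 4-3=1, 4-4=0
Collecting distinct values (and noting 0 appears from a-a):
A - A = {-6, -5, -1, 0, 1, 5, 6}
|A - A| = 7

A - A = {-6, -5, -1, 0, 1, 5, 6}


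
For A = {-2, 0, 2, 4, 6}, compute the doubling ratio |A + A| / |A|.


|A| = 5.
Compute A + A by enumerating all 25 pairs.
A + A = {-4, -2, 0, 2, 4, 6, 8, 10, 12}, so |A + A| = 9.
K = |A + A| / |A| = 9/5 (already in lowest terms) ≈ 1.8000.
Reference: AP of size 5 gives K = 9/5 ≈ 1.8000; a fully generic set of size 5 gives K ≈ 3.0000.

|A| = 5, |A + A| = 9, K = 9/5.


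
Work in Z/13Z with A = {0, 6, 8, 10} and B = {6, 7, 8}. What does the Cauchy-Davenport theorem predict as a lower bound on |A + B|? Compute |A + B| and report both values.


Cauchy-Davenport: |A + B| ≥ min(p, |A| + |B| - 1) for A, B nonempty in Z/pZ.
|A| = 4, |B| = 3, p = 13.
CD lower bound = min(13, 4 + 3 - 1) = min(13, 6) = 6.
Compute A + B mod 13 directly:
a = 0: 0+6=6, 0+7=7, 0+8=8
a = 6: 6+6=12, 6+7=0, 6+8=1
a = 8: 8+6=1, 8+7=2, 8+8=3
a = 10: 10+6=3, 10+7=4, 10+8=5
A + B = {0, 1, 2, 3, 4, 5, 6, 7, 8, 12}, so |A + B| = 10.
Verify: 10 ≥ 6? Yes ✓.

CD lower bound = 6, actual |A + B| = 10.


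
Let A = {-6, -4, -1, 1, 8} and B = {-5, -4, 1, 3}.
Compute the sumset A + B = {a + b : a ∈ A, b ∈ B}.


A + B = {a + b : a ∈ A, b ∈ B}.
Enumerate all |A|·|B| = 5·4 = 20 pairs (a, b) and collect distinct sums.
a = -6: -6+-5=-11, -6+-4=-10, -6+1=-5, -6+3=-3
a = -4: -4+-5=-9, -4+-4=-8, -4+1=-3, -4+3=-1
a = -1: -1+-5=-6, -1+-4=-5, -1+1=0, -1+3=2
a = 1: 1+-5=-4, 1+-4=-3, 1+1=2, 1+3=4
a = 8: 8+-5=3, 8+-4=4, 8+1=9, 8+3=11
Collecting distinct sums: A + B = {-11, -10, -9, -8, -6, -5, -4, -3, -1, 0, 2, 3, 4, 9, 11}
|A + B| = 15

A + B = {-11, -10, -9, -8, -6, -5, -4, -3, -1, 0, 2, 3, 4, 9, 11}


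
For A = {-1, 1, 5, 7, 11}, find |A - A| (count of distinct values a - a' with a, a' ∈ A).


A - A = {a - a' : a, a' ∈ A}; |A| = 5.
Bounds: 2|A|-1 ≤ |A - A| ≤ |A|² - |A| + 1, i.e. 9 ≤ |A - A| ≤ 21.
Note: 0 ∈ A - A always (from a - a). The set is symmetric: if d ∈ A - A then -d ∈ A - A.
Enumerate nonzero differences d = a - a' with a > a' (then include -d):
Positive differences: {2, 4, 6, 8, 10, 12}
Full difference set: {0} ∪ (positive diffs) ∪ (negative diffs).
|A - A| = 1 + 2·6 = 13 (matches direct enumeration: 13).

|A - A| = 13


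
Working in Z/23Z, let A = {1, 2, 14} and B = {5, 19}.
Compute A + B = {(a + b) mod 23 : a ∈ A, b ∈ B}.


Work in Z/23Z: reduce every sum a + b modulo 23.
Enumerate all 6 pairs:
a = 1: 1+5=6, 1+19=20
a = 2: 2+5=7, 2+19=21
a = 14: 14+5=19, 14+19=10
Distinct residues collected: {6, 7, 10, 19, 20, 21}
|A + B| = 6 (out of 23 total residues).

A + B = {6, 7, 10, 19, 20, 21}


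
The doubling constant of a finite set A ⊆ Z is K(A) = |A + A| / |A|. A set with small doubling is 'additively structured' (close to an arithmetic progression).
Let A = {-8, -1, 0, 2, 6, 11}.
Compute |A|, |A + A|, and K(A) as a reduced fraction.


|A| = 6.
Compute A + A by enumerating all 36 pairs.
A + A = {-16, -9, -8, -6, -2, -1, 0, 1, 2, 3, 4, 5, 6, 8, 10, 11, 12, 13, 17, 22}, so |A + A| = 20.
K = |A + A| / |A| = 20/6 = 10/3 ≈ 3.3333.
Reference: AP of size 6 gives K = 11/6 ≈ 1.8333; a fully generic set of size 6 gives K ≈ 3.5000.

|A| = 6, |A + A| = 20, K = 20/6 = 10/3.


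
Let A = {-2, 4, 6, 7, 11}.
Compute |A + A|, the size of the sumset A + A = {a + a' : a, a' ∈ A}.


A + A = {a + a' : a, a' ∈ A}; |A| = 5.
General bounds: 2|A| - 1 ≤ |A + A| ≤ |A|(|A|+1)/2, i.e. 9 ≤ |A + A| ≤ 15.
Lower bound 2|A|-1 is attained iff A is an arithmetic progression.
Enumerate sums a + a' for a ≤ a' (symmetric, so this suffices):
a = -2: -2+-2=-4, -2+4=2, -2+6=4, -2+7=5, -2+11=9
a = 4: 4+4=8, 4+6=10, 4+7=11, 4+11=15
a = 6: 6+6=12, 6+7=13, 6+11=17
a = 7: 7+7=14, 7+11=18
a = 11: 11+11=22
Distinct sums: {-4, 2, 4, 5, 8, 9, 10, 11, 12, 13, 14, 15, 17, 18, 22}
|A + A| = 15

|A + A| = 15


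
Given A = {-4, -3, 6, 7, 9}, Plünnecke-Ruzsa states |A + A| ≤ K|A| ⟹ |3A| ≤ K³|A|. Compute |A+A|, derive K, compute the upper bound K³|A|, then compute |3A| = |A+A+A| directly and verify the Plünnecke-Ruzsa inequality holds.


|A| = 5.
Step 1: Compute A + A by enumerating all 25 pairs.
A + A = {-8, -7, -6, 2, 3, 4, 5, 6, 12, 13, 14, 15, 16, 18}, so |A + A| = 14.
Step 2: Doubling constant K = |A + A|/|A| = 14/5 = 14/5 ≈ 2.8000.
Step 3: Plünnecke-Ruzsa gives |3A| ≤ K³·|A| = (2.8000)³ · 5 ≈ 109.7600.
Step 4: Compute 3A = A + A + A directly by enumerating all triples (a,b,c) ∈ A³; |3A| = 27.
Step 5: Check 27 ≤ 109.7600? Yes ✓.

K = 14/5, Plünnecke-Ruzsa bound K³|A| ≈ 109.7600, |3A| = 27, inequality holds.


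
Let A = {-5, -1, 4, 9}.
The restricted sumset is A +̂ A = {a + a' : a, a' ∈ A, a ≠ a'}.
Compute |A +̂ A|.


Restricted sumset: A +̂ A = {a + a' : a ∈ A, a' ∈ A, a ≠ a'}.
Equivalently, take A + A and drop any sum 2a that is achievable ONLY as a + a for a ∈ A (i.e. sums representable only with equal summands).
Enumerate pairs (a, a') with a < a' (symmetric, so each unordered pair gives one sum; this covers all a ≠ a'):
  -5 + -1 = -6
  -5 + 4 = -1
  -5 + 9 = 4
  -1 + 4 = 3
  -1 + 9 = 8
  4 + 9 = 13
Collected distinct sums: {-6, -1, 3, 4, 8, 13}
|A +̂ A| = 6
(Reference bound: |A +̂ A| ≥ 2|A| - 3 for |A| ≥ 2, with |A| = 4 giving ≥ 5.)

|A +̂ A| = 6


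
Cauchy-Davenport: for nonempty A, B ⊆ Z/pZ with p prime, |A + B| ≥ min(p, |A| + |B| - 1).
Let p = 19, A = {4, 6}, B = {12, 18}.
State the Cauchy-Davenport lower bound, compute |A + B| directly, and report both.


Cauchy-Davenport: |A + B| ≥ min(p, |A| + |B| - 1) for A, B nonempty in Z/pZ.
|A| = 2, |B| = 2, p = 19.
CD lower bound = min(19, 2 + 2 - 1) = min(19, 3) = 3.
Compute A + B mod 19 directly:
a = 4: 4+12=16, 4+18=3
a = 6: 6+12=18, 6+18=5
A + B = {3, 5, 16, 18}, so |A + B| = 4.
Verify: 4 ≥ 3? Yes ✓.

CD lower bound = 3, actual |A + B| = 4.


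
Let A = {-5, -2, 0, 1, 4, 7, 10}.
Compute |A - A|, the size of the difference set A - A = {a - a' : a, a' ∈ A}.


A - A = {a - a' : a, a' ∈ A}; |A| = 7.
Bounds: 2|A|-1 ≤ |A - A| ≤ |A|² - |A| + 1, i.e. 13 ≤ |A - A| ≤ 43.
Note: 0 ∈ A - A always (from a - a). The set is symmetric: if d ∈ A - A then -d ∈ A - A.
Enumerate nonzero differences d = a - a' with a > a' (then include -d):
Positive differences: {1, 2, 3, 4, 5, 6, 7, 9, 10, 12, 15}
Full difference set: {0} ∪ (positive diffs) ∪ (negative diffs).
|A - A| = 1 + 2·11 = 23 (matches direct enumeration: 23).

|A - A| = 23


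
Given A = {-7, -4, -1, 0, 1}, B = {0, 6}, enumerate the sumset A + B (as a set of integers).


A + B = {a + b : a ∈ A, b ∈ B}.
Enumerate all |A|·|B| = 5·2 = 10 pairs (a, b) and collect distinct sums.
a = -7: -7+0=-7, -7+6=-1
a = -4: -4+0=-4, -4+6=2
a = -1: -1+0=-1, -1+6=5
a = 0: 0+0=0, 0+6=6
a = 1: 1+0=1, 1+6=7
Collecting distinct sums: A + B = {-7, -4, -1, 0, 1, 2, 5, 6, 7}
|A + B| = 9

A + B = {-7, -4, -1, 0, 1, 2, 5, 6, 7}


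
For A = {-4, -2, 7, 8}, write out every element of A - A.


A - A = {a - a' : a, a' ∈ A}.
Compute a - a' for each ordered pair (a, a'):
a = -4: -4--4=0, -4--2=-2, -4-7=-11, -4-8=-12
a = -2: -2--4=2, -2--2=0, -2-7=-9, -2-8=-10
a = 7: 7--4=11, 7--2=9, 7-7=0, 7-8=-1
a = 8: 8--4=12, 8--2=10, 8-7=1, 8-8=0
Collecting distinct values (and noting 0 appears from a-a):
A - A = {-12, -11, -10, -9, -2, -1, 0, 1, 2, 9, 10, 11, 12}
|A - A| = 13

A - A = {-12, -11, -10, -9, -2, -1, 0, 1, 2, 9, 10, 11, 12}


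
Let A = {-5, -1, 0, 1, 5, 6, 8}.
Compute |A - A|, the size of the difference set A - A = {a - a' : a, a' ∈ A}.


A - A = {a - a' : a, a' ∈ A}; |A| = 7.
Bounds: 2|A|-1 ≤ |A - A| ≤ |A|² - |A| + 1, i.e. 13 ≤ |A - A| ≤ 43.
Note: 0 ∈ A - A always (from a - a). The set is symmetric: if d ∈ A - A then -d ∈ A - A.
Enumerate nonzero differences d = a - a' with a > a' (then include -d):
Positive differences: {1, 2, 3, 4, 5, 6, 7, 8, 9, 10, 11, 13}
Full difference set: {0} ∪ (positive diffs) ∪ (negative diffs).
|A - A| = 1 + 2·12 = 25 (matches direct enumeration: 25).

|A - A| = 25


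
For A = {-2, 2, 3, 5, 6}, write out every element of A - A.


A - A = {a - a' : a, a' ∈ A}.
Compute a - a' for each ordered pair (a, a'):
a = -2: -2--2=0, -2-2=-4, -2-3=-5, -2-5=-7, -2-6=-8
a = 2: 2--2=4, 2-2=0, 2-3=-1, 2-5=-3, 2-6=-4
a = 3: 3--2=5, 3-2=1, 3-3=0, 3-5=-2, 3-6=-3
a = 5: 5--2=7, 5-2=3, 5-3=2, 5-5=0, 5-6=-1
a = 6: 6--2=8, 6-2=4, 6-3=3, 6-5=1, 6-6=0
Collecting distinct values (and noting 0 appears from a-a):
A - A = {-8, -7, -5, -4, -3, -2, -1, 0, 1, 2, 3, 4, 5, 7, 8}
|A - A| = 15

A - A = {-8, -7, -5, -4, -3, -2, -1, 0, 1, 2, 3, 4, 5, 7, 8}


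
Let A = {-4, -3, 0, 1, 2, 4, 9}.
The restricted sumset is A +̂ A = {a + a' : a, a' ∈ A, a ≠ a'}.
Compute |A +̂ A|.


Restricted sumset: A +̂ A = {a + a' : a ∈ A, a' ∈ A, a ≠ a'}.
Equivalently, take A + A and drop any sum 2a that is achievable ONLY as a + a for a ∈ A (i.e. sums representable only with equal summands).
Enumerate pairs (a, a') with a < a' (symmetric, so each unordered pair gives one sum; this covers all a ≠ a'):
  -4 + -3 = -7
  -4 + 0 = -4
  -4 + 1 = -3
  -4 + 2 = -2
  -4 + 4 = 0
  -4 + 9 = 5
  -3 + 0 = -3
  -3 + 1 = -2
  -3 + 2 = -1
  -3 + 4 = 1
  -3 + 9 = 6
  0 + 1 = 1
  0 + 2 = 2
  0 + 4 = 4
  0 + 9 = 9
  1 + 2 = 3
  1 + 4 = 5
  1 + 9 = 10
  2 + 4 = 6
  2 + 9 = 11
  4 + 9 = 13
Collected distinct sums: {-7, -4, -3, -2, -1, 0, 1, 2, 3, 4, 5, 6, 9, 10, 11, 13}
|A +̂ A| = 16
(Reference bound: |A +̂ A| ≥ 2|A| - 3 for |A| ≥ 2, with |A| = 7 giving ≥ 11.)

|A +̂ A| = 16


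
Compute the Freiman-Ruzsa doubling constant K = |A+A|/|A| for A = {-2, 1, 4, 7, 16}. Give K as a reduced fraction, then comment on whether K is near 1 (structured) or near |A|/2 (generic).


|A| = 5.
Compute A + A by enumerating all 25 pairs.
A + A = {-4, -1, 2, 5, 8, 11, 14, 17, 20, 23, 32}, so |A + A| = 11.
K = |A + A| / |A| = 11/5 (already in lowest terms) ≈ 2.2000.
Reference: AP of size 5 gives K = 9/5 ≈ 1.8000; a fully generic set of size 5 gives K ≈ 3.0000.

|A| = 5, |A + A| = 11, K = 11/5.


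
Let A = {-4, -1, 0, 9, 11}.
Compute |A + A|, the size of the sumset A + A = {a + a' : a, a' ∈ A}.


A + A = {a + a' : a, a' ∈ A}; |A| = 5.
General bounds: 2|A| - 1 ≤ |A + A| ≤ |A|(|A|+1)/2, i.e. 9 ≤ |A + A| ≤ 15.
Lower bound 2|A|-1 is attained iff A is an arithmetic progression.
Enumerate sums a + a' for a ≤ a' (symmetric, so this suffices):
a = -4: -4+-4=-8, -4+-1=-5, -4+0=-4, -4+9=5, -4+11=7
a = -1: -1+-1=-2, -1+0=-1, -1+9=8, -1+11=10
a = 0: 0+0=0, 0+9=9, 0+11=11
a = 9: 9+9=18, 9+11=20
a = 11: 11+11=22
Distinct sums: {-8, -5, -4, -2, -1, 0, 5, 7, 8, 9, 10, 11, 18, 20, 22}
|A + A| = 15

|A + A| = 15


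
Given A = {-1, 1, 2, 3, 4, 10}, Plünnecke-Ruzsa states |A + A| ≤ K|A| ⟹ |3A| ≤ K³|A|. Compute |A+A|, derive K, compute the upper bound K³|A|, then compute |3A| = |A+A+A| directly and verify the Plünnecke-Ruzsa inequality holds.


|A| = 6.
Step 1: Compute A + A by enumerating all 36 pairs.
A + A = {-2, 0, 1, 2, 3, 4, 5, 6, 7, 8, 9, 11, 12, 13, 14, 20}, so |A + A| = 16.
Step 2: Doubling constant K = |A + A|/|A| = 16/6 = 16/6 ≈ 2.6667.
Step 3: Plünnecke-Ruzsa gives |3A| ≤ K³·|A| = (2.6667)³ · 6 ≈ 113.7778.
Step 4: Compute 3A = A + A + A directly by enumerating all triples (a,b,c) ∈ A³; |3A| = 27.
Step 5: Check 27 ≤ 113.7778? Yes ✓.

K = 16/6, Plünnecke-Ruzsa bound K³|A| ≈ 113.7778, |3A| = 27, inequality holds.


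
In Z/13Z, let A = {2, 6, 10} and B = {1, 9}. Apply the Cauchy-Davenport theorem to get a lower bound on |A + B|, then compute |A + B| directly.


Cauchy-Davenport: |A + B| ≥ min(p, |A| + |B| - 1) for A, B nonempty in Z/pZ.
|A| = 3, |B| = 2, p = 13.
CD lower bound = min(13, 3 + 2 - 1) = min(13, 4) = 4.
Compute A + B mod 13 directly:
a = 2: 2+1=3, 2+9=11
a = 6: 6+1=7, 6+9=2
a = 10: 10+1=11, 10+9=6
A + B = {2, 3, 6, 7, 11}, so |A + B| = 5.
Verify: 5 ≥ 4? Yes ✓.

CD lower bound = 4, actual |A + B| = 5.


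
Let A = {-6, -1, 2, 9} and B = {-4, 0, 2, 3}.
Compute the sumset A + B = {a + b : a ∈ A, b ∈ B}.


A + B = {a + b : a ∈ A, b ∈ B}.
Enumerate all |A|·|B| = 4·4 = 16 pairs (a, b) and collect distinct sums.
a = -6: -6+-4=-10, -6+0=-6, -6+2=-4, -6+3=-3
a = -1: -1+-4=-5, -1+0=-1, -1+2=1, -1+3=2
a = 2: 2+-4=-2, 2+0=2, 2+2=4, 2+3=5
a = 9: 9+-4=5, 9+0=9, 9+2=11, 9+3=12
Collecting distinct sums: A + B = {-10, -6, -5, -4, -3, -2, -1, 1, 2, 4, 5, 9, 11, 12}
|A + B| = 14

A + B = {-10, -6, -5, -4, -3, -2, -1, 1, 2, 4, 5, 9, 11, 12}


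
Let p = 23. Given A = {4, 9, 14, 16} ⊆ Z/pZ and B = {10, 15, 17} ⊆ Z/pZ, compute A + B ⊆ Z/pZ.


Work in Z/23Z: reduce every sum a + b modulo 23.
Enumerate all 12 pairs:
a = 4: 4+10=14, 4+15=19, 4+17=21
a = 9: 9+10=19, 9+15=1, 9+17=3
a = 14: 14+10=1, 14+15=6, 14+17=8
a = 16: 16+10=3, 16+15=8, 16+17=10
Distinct residues collected: {1, 3, 6, 8, 10, 14, 19, 21}
|A + B| = 8 (out of 23 total residues).

A + B = {1, 3, 6, 8, 10, 14, 19, 21}


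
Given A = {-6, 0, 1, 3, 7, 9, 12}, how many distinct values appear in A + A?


A + A = {a + a' : a, a' ∈ A}; |A| = 7.
General bounds: 2|A| - 1 ≤ |A + A| ≤ |A|(|A|+1)/2, i.e. 13 ≤ |A + A| ≤ 28.
Lower bound 2|A|-1 is attained iff A is an arithmetic progression.
Enumerate sums a + a' for a ≤ a' (symmetric, so this suffices):
a = -6: -6+-6=-12, -6+0=-6, -6+1=-5, -6+3=-3, -6+7=1, -6+9=3, -6+12=6
a = 0: 0+0=0, 0+1=1, 0+3=3, 0+7=7, 0+9=9, 0+12=12
a = 1: 1+1=2, 1+3=4, 1+7=8, 1+9=10, 1+12=13
a = 3: 3+3=6, 3+7=10, 3+9=12, 3+12=15
a = 7: 7+7=14, 7+9=16, 7+12=19
a = 9: 9+9=18, 9+12=21
a = 12: 12+12=24
Distinct sums: {-12, -6, -5, -3, 0, 1, 2, 3, 4, 6, 7, 8, 9, 10, 12, 13, 14, 15, 16, 18, 19, 21, 24}
|A + A| = 23

|A + A| = 23


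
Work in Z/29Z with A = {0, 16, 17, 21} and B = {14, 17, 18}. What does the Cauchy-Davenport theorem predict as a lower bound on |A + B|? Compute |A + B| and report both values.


Cauchy-Davenport: |A + B| ≥ min(p, |A| + |B| - 1) for A, B nonempty in Z/pZ.
|A| = 4, |B| = 3, p = 29.
CD lower bound = min(29, 4 + 3 - 1) = min(29, 6) = 6.
Compute A + B mod 29 directly:
a = 0: 0+14=14, 0+17=17, 0+18=18
a = 16: 16+14=1, 16+17=4, 16+18=5
a = 17: 17+14=2, 17+17=5, 17+18=6
a = 21: 21+14=6, 21+17=9, 21+18=10
A + B = {1, 2, 4, 5, 6, 9, 10, 14, 17, 18}, so |A + B| = 10.
Verify: 10 ≥ 6? Yes ✓.

CD lower bound = 6, actual |A + B| = 10.


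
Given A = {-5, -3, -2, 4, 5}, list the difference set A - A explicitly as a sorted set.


A - A = {a - a' : a, a' ∈ A}.
Compute a - a' for each ordered pair (a, a'):
a = -5: -5--5=0, -5--3=-2, -5--2=-3, -5-4=-9, -5-5=-10
a = -3: -3--5=2, -3--3=0, -3--2=-1, -3-4=-7, -3-5=-8
a = -2: -2--5=3, -2--3=1, -2--2=0, -2-4=-6, -2-5=-7
a = 4: 4--5=9, 4--3=7, 4--2=6, 4-4=0, 4-5=-1
a = 5: 5--5=10, 5--3=8, 5--2=7, 5-4=1, 5-5=0
Collecting distinct values (and noting 0 appears from a-a):
A - A = {-10, -9, -8, -7, -6, -3, -2, -1, 0, 1, 2, 3, 6, 7, 8, 9, 10}
|A - A| = 17

A - A = {-10, -9, -8, -7, -6, -3, -2, -1, 0, 1, 2, 3, 6, 7, 8, 9, 10}


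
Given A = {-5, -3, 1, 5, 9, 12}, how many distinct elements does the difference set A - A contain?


A - A = {a - a' : a, a' ∈ A}; |A| = 6.
Bounds: 2|A|-1 ≤ |A - A| ≤ |A|² - |A| + 1, i.e. 11 ≤ |A - A| ≤ 31.
Note: 0 ∈ A - A always (from a - a). The set is symmetric: if d ∈ A - A then -d ∈ A - A.
Enumerate nonzero differences d = a - a' with a > a' (then include -d):
Positive differences: {2, 3, 4, 6, 7, 8, 10, 11, 12, 14, 15, 17}
Full difference set: {0} ∪ (positive diffs) ∪ (negative diffs).
|A - A| = 1 + 2·12 = 25 (matches direct enumeration: 25).

|A - A| = 25


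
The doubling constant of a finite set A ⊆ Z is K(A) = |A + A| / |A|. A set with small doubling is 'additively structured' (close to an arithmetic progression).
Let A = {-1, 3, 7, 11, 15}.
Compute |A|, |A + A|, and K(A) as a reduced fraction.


|A| = 5.
Compute A + A by enumerating all 25 pairs.
A + A = {-2, 2, 6, 10, 14, 18, 22, 26, 30}, so |A + A| = 9.
K = |A + A| / |A| = 9/5 (already in lowest terms) ≈ 1.8000.
Reference: AP of size 5 gives K = 9/5 ≈ 1.8000; a fully generic set of size 5 gives K ≈ 3.0000.

|A| = 5, |A + A| = 9, K = 9/5.


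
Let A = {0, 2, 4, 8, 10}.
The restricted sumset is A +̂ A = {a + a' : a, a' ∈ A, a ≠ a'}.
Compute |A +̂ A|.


Restricted sumset: A +̂ A = {a + a' : a ∈ A, a' ∈ A, a ≠ a'}.
Equivalently, take A + A and drop any sum 2a that is achievable ONLY as a + a for a ∈ A (i.e. sums representable only with equal summands).
Enumerate pairs (a, a') with a < a' (symmetric, so each unordered pair gives one sum; this covers all a ≠ a'):
  0 + 2 = 2
  0 + 4 = 4
  0 + 8 = 8
  0 + 10 = 10
  2 + 4 = 6
  2 + 8 = 10
  2 + 10 = 12
  4 + 8 = 12
  4 + 10 = 14
  8 + 10 = 18
Collected distinct sums: {2, 4, 6, 8, 10, 12, 14, 18}
|A +̂ A| = 8
(Reference bound: |A +̂ A| ≥ 2|A| - 3 for |A| ≥ 2, with |A| = 5 giving ≥ 7.)

|A +̂ A| = 8


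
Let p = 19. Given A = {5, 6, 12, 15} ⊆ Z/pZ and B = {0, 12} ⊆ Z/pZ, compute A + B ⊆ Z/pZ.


Work in Z/19Z: reduce every sum a + b modulo 19.
Enumerate all 8 pairs:
a = 5: 5+0=5, 5+12=17
a = 6: 6+0=6, 6+12=18
a = 12: 12+0=12, 12+12=5
a = 15: 15+0=15, 15+12=8
Distinct residues collected: {5, 6, 8, 12, 15, 17, 18}
|A + B| = 7 (out of 19 total residues).

A + B = {5, 6, 8, 12, 15, 17, 18}


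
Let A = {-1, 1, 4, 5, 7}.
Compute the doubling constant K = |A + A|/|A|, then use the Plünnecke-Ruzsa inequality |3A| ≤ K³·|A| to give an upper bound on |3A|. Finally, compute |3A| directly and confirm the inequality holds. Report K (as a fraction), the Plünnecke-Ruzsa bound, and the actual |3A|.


|A| = 5.
Step 1: Compute A + A by enumerating all 25 pairs.
A + A = {-2, 0, 2, 3, 4, 5, 6, 8, 9, 10, 11, 12, 14}, so |A + A| = 13.
Step 2: Doubling constant K = |A + A|/|A| = 13/5 = 13/5 ≈ 2.6000.
Step 3: Plünnecke-Ruzsa gives |3A| ≤ K³·|A| = (2.6000)³ · 5 ≈ 87.8800.
Step 4: Compute 3A = A + A + A directly by enumerating all triples (a,b,c) ∈ A³; |3A| = 22.
Step 5: Check 22 ≤ 87.8800? Yes ✓.

K = 13/5, Plünnecke-Ruzsa bound K³|A| ≈ 87.8800, |3A| = 22, inequality holds.


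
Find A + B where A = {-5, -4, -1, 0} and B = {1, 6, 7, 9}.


A + B = {a + b : a ∈ A, b ∈ B}.
Enumerate all |A|·|B| = 4·4 = 16 pairs (a, b) and collect distinct sums.
a = -5: -5+1=-4, -5+6=1, -5+7=2, -5+9=4
a = -4: -4+1=-3, -4+6=2, -4+7=3, -4+9=5
a = -1: -1+1=0, -1+6=5, -1+7=6, -1+9=8
a = 0: 0+1=1, 0+6=6, 0+7=7, 0+9=9
Collecting distinct sums: A + B = {-4, -3, 0, 1, 2, 3, 4, 5, 6, 7, 8, 9}
|A + B| = 12

A + B = {-4, -3, 0, 1, 2, 3, 4, 5, 6, 7, 8, 9}


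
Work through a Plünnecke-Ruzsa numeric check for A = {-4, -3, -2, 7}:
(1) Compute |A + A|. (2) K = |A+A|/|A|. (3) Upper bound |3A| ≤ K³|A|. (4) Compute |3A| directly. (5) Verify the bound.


|A| = 4.
Step 1: Compute A + A by enumerating all 16 pairs.
A + A = {-8, -7, -6, -5, -4, 3, 4, 5, 14}, so |A + A| = 9.
Step 2: Doubling constant K = |A + A|/|A| = 9/4 = 9/4 ≈ 2.2500.
Step 3: Plünnecke-Ruzsa gives |3A| ≤ K³·|A| = (2.2500)³ · 4 ≈ 45.5625.
Step 4: Compute 3A = A + A + A directly by enumerating all triples (a,b,c) ∈ A³; |3A| = 16.
Step 5: Check 16 ≤ 45.5625? Yes ✓.

K = 9/4, Plünnecke-Ruzsa bound K³|A| ≈ 45.5625, |3A| = 16, inequality holds.


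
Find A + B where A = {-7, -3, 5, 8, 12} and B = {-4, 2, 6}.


A + B = {a + b : a ∈ A, b ∈ B}.
Enumerate all |A|·|B| = 5·3 = 15 pairs (a, b) and collect distinct sums.
a = -7: -7+-4=-11, -7+2=-5, -7+6=-1
a = -3: -3+-4=-7, -3+2=-1, -3+6=3
a = 5: 5+-4=1, 5+2=7, 5+6=11
a = 8: 8+-4=4, 8+2=10, 8+6=14
a = 12: 12+-4=8, 12+2=14, 12+6=18
Collecting distinct sums: A + B = {-11, -7, -5, -1, 1, 3, 4, 7, 8, 10, 11, 14, 18}
|A + B| = 13

A + B = {-11, -7, -5, -1, 1, 3, 4, 7, 8, 10, 11, 14, 18}


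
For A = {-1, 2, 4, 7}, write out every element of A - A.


A - A = {a - a' : a, a' ∈ A}.
Compute a - a' for each ordered pair (a, a'):
a = -1: -1--1=0, -1-2=-3, -1-4=-5, -1-7=-8
a = 2: 2--1=3, 2-2=0, 2-4=-2, 2-7=-5
a = 4: 4--1=5, 4-2=2, 4-4=0, 4-7=-3
a = 7: 7--1=8, 7-2=5, 7-4=3, 7-7=0
Collecting distinct values (and noting 0 appears from a-a):
A - A = {-8, -5, -3, -2, 0, 2, 3, 5, 8}
|A - A| = 9

A - A = {-8, -5, -3, -2, 0, 2, 3, 5, 8}
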